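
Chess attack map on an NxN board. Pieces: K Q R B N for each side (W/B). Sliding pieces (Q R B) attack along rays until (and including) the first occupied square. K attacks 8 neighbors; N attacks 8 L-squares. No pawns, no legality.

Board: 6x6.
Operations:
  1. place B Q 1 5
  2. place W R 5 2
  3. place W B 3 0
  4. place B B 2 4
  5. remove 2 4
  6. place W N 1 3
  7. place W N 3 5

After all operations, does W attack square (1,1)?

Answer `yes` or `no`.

Op 1: place BQ@(1,5)
Op 2: place WR@(5,2)
Op 3: place WB@(3,0)
Op 4: place BB@(2,4)
Op 5: remove (2,4)
Op 6: place WN@(1,3)
Op 7: place WN@(3,5)
Per-piece attacks for W:
  WN@(1,3): attacks (2,5) (3,4) (0,5) (2,1) (3,2) (0,1)
  WB@(3,0): attacks (4,1) (5,2) (2,1) (1,2) (0,3) [ray(1,1) blocked at (5,2)]
  WN@(3,5): attacks (4,3) (5,4) (2,3) (1,4)
  WR@(5,2): attacks (5,3) (5,4) (5,5) (5,1) (5,0) (4,2) (3,2) (2,2) (1,2) (0,2)
W attacks (1,1): no

Answer: no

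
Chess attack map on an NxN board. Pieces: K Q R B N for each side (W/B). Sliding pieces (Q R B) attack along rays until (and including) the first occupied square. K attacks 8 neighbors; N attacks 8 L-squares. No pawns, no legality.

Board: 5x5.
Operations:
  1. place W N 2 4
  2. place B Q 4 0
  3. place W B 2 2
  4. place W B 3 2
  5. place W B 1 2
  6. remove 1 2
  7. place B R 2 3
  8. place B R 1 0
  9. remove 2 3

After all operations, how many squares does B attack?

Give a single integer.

Answer: 15

Derivation:
Op 1: place WN@(2,4)
Op 2: place BQ@(4,0)
Op 3: place WB@(2,2)
Op 4: place WB@(3,2)
Op 5: place WB@(1,2)
Op 6: remove (1,2)
Op 7: place BR@(2,3)
Op 8: place BR@(1,0)
Op 9: remove (2,3)
Per-piece attacks for B:
  BR@(1,0): attacks (1,1) (1,2) (1,3) (1,4) (2,0) (3,0) (4,0) (0,0) [ray(1,0) blocked at (4,0)]
  BQ@(4,0): attacks (4,1) (4,2) (4,3) (4,4) (3,0) (2,0) (1,0) (3,1) (2,2) [ray(-1,0) blocked at (1,0); ray(-1,1) blocked at (2,2)]
Union (15 distinct): (0,0) (1,0) (1,1) (1,2) (1,3) (1,4) (2,0) (2,2) (3,0) (3,1) (4,0) (4,1) (4,2) (4,3) (4,4)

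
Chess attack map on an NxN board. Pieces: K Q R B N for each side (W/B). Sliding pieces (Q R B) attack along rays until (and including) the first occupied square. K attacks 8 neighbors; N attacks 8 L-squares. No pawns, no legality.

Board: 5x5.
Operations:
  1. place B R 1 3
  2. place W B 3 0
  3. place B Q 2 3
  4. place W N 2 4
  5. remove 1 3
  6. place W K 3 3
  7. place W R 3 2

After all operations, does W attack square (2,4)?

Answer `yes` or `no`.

Op 1: place BR@(1,3)
Op 2: place WB@(3,0)
Op 3: place BQ@(2,3)
Op 4: place WN@(2,4)
Op 5: remove (1,3)
Op 6: place WK@(3,3)
Op 7: place WR@(3,2)
Per-piece attacks for W:
  WN@(2,4): attacks (3,2) (4,3) (1,2) (0,3)
  WB@(3,0): attacks (4,1) (2,1) (1,2) (0,3)
  WR@(3,2): attacks (3,3) (3,1) (3,0) (4,2) (2,2) (1,2) (0,2) [ray(0,1) blocked at (3,3); ray(0,-1) blocked at (3,0)]
  WK@(3,3): attacks (3,4) (3,2) (4,3) (2,3) (4,4) (4,2) (2,4) (2,2)
W attacks (2,4): yes

Answer: yes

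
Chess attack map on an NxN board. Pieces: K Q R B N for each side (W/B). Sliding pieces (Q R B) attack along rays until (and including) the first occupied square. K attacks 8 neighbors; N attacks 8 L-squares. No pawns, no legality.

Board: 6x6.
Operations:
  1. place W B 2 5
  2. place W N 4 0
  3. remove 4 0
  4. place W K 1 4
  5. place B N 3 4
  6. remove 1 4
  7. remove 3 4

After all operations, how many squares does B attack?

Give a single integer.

Answer: 0

Derivation:
Op 1: place WB@(2,5)
Op 2: place WN@(4,0)
Op 3: remove (4,0)
Op 4: place WK@(1,4)
Op 5: place BN@(3,4)
Op 6: remove (1,4)
Op 7: remove (3,4)
Per-piece attacks for B:
Union (0 distinct): (none)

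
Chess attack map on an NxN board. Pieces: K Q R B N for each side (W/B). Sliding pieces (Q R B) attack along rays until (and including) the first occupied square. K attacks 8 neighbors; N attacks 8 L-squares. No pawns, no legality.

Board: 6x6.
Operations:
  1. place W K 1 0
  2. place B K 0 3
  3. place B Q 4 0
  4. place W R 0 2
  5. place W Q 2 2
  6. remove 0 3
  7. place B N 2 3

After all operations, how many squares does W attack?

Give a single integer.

Op 1: place WK@(1,0)
Op 2: place BK@(0,3)
Op 3: place BQ@(4,0)
Op 4: place WR@(0,2)
Op 5: place WQ@(2,2)
Op 6: remove (0,3)
Op 7: place BN@(2,3)
Per-piece attacks for W:
  WR@(0,2): attacks (0,3) (0,4) (0,5) (0,1) (0,0) (1,2) (2,2) [ray(1,0) blocked at (2,2)]
  WK@(1,0): attacks (1,1) (2,0) (0,0) (2,1) (0,1)
  WQ@(2,2): attacks (2,3) (2,1) (2,0) (3,2) (4,2) (5,2) (1,2) (0,2) (3,3) (4,4) (5,5) (3,1) (4,0) (1,3) (0,4) (1,1) (0,0) [ray(0,1) blocked at (2,3); ray(-1,0) blocked at (0,2); ray(1,-1) blocked at (4,0)]
Union (21 distinct): (0,0) (0,1) (0,2) (0,3) (0,4) (0,5) (1,1) (1,2) (1,3) (2,0) (2,1) (2,2) (2,3) (3,1) (3,2) (3,3) (4,0) (4,2) (4,4) (5,2) (5,5)

Answer: 21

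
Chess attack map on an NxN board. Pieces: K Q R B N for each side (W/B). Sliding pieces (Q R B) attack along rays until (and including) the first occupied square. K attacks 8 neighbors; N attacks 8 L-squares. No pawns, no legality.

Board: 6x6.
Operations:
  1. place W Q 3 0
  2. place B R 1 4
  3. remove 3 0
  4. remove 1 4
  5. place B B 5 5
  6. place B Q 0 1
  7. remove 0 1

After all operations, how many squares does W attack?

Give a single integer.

Answer: 0

Derivation:
Op 1: place WQ@(3,0)
Op 2: place BR@(1,4)
Op 3: remove (3,0)
Op 4: remove (1,4)
Op 5: place BB@(5,5)
Op 6: place BQ@(0,1)
Op 7: remove (0,1)
Per-piece attacks for W:
Union (0 distinct): (none)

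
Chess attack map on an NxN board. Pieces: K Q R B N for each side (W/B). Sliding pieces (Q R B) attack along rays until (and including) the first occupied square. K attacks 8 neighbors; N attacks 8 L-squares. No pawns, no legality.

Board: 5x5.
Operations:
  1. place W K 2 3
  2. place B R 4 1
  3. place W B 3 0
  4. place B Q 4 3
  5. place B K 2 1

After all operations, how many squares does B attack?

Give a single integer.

Op 1: place WK@(2,3)
Op 2: place BR@(4,1)
Op 3: place WB@(3,0)
Op 4: place BQ@(4,3)
Op 5: place BK@(2,1)
Per-piece attacks for B:
  BK@(2,1): attacks (2,2) (2,0) (3,1) (1,1) (3,2) (3,0) (1,2) (1,0)
  BR@(4,1): attacks (4,2) (4,3) (4,0) (3,1) (2,1) [ray(0,1) blocked at (4,3); ray(-1,0) blocked at (2,1)]
  BQ@(4,3): attacks (4,4) (4,2) (4,1) (3,3) (2,3) (3,4) (3,2) (2,1) [ray(0,-1) blocked at (4,1); ray(-1,0) blocked at (2,3); ray(-1,-1) blocked at (2,1)]
Union (17 distinct): (1,0) (1,1) (1,2) (2,0) (2,1) (2,2) (2,3) (3,0) (3,1) (3,2) (3,3) (3,4) (4,0) (4,1) (4,2) (4,3) (4,4)

Answer: 17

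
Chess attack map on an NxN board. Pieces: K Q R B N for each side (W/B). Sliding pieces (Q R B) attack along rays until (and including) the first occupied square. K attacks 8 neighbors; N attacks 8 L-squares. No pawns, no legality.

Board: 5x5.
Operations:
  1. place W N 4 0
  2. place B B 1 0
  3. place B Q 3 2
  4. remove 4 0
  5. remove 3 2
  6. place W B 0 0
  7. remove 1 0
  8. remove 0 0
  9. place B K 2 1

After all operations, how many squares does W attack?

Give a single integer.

Op 1: place WN@(4,0)
Op 2: place BB@(1,0)
Op 3: place BQ@(3,2)
Op 4: remove (4,0)
Op 5: remove (3,2)
Op 6: place WB@(0,0)
Op 7: remove (1,0)
Op 8: remove (0,0)
Op 9: place BK@(2,1)
Per-piece attacks for W:
Union (0 distinct): (none)

Answer: 0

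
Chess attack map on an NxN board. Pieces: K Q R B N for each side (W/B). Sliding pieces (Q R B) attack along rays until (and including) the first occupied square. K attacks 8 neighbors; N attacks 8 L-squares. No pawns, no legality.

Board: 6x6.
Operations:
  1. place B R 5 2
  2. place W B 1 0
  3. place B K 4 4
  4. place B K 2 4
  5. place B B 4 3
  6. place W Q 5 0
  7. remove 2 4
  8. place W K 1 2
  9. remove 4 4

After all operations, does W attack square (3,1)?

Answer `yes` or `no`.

Answer: no

Derivation:
Op 1: place BR@(5,2)
Op 2: place WB@(1,0)
Op 3: place BK@(4,4)
Op 4: place BK@(2,4)
Op 5: place BB@(4,3)
Op 6: place WQ@(5,0)
Op 7: remove (2,4)
Op 8: place WK@(1,2)
Op 9: remove (4,4)
Per-piece attacks for W:
  WB@(1,0): attacks (2,1) (3,2) (4,3) (0,1) [ray(1,1) blocked at (4,3)]
  WK@(1,2): attacks (1,3) (1,1) (2,2) (0,2) (2,3) (2,1) (0,3) (0,1)
  WQ@(5,0): attacks (5,1) (5,2) (4,0) (3,0) (2,0) (1,0) (4,1) (3,2) (2,3) (1,4) (0,5) [ray(0,1) blocked at (5,2); ray(-1,0) blocked at (1,0)]
W attacks (3,1): no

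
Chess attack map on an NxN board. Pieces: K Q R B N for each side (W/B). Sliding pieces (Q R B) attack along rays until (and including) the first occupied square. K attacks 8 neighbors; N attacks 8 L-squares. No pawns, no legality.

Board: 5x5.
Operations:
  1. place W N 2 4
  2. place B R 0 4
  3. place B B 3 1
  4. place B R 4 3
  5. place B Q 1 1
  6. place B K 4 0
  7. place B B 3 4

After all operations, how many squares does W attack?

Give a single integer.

Answer: 4

Derivation:
Op 1: place WN@(2,4)
Op 2: place BR@(0,4)
Op 3: place BB@(3,1)
Op 4: place BR@(4,3)
Op 5: place BQ@(1,1)
Op 6: place BK@(4,0)
Op 7: place BB@(3,4)
Per-piece attacks for W:
  WN@(2,4): attacks (3,2) (4,3) (1,2) (0,3)
Union (4 distinct): (0,3) (1,2) (3,2) (4,3)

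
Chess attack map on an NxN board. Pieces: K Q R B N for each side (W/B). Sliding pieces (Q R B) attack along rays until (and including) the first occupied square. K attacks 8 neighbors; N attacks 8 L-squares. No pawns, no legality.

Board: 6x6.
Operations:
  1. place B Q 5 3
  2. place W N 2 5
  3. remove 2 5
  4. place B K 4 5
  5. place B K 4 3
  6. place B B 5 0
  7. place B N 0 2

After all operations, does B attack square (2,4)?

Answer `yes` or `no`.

Op 1: place BQ@(5,3)
Op 2: place WN@(2,5)
Op 3: remove (2,5)
Op 4: place BK@(4,5)
Op 5: place BK@(4,3)
Op 6: place BB@(5,0)
Op 7: place BN@(0,2)
Per-piece attacks for B:
  BN@(0,2): attacks (1,4) (2,3) (1,0) (2,1)
  BK@(4,3): attacks (4,4) (4,2) (5,3) (3,3) (5,4) (5,2) (3,4) (3,2)
  BK@(4,5): attacks (4,4) (5,5) (3,5) (5,4) (3,4)
  BB@(5,0): attacks (4,1) (3,2) (2,3) (1,4) (0,5)
  BQ@(5,3): attacks (5,4) (5,5) (5,2) (5,1) (5,0) (4,3) (4,4) (3,5) (4,2) (3,1) (2,0) [ray(0,-1) blocked at (5,0); ray(-1,0) blocked at (4,3)]
B attacks (2,4): no

Answer: no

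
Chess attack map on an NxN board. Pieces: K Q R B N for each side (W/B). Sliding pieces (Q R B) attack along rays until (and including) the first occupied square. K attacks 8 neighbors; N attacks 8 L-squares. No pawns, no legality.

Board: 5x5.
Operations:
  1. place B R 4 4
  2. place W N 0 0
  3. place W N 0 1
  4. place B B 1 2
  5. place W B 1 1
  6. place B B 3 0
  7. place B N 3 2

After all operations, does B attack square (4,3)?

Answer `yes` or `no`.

Op 1: place BR@(4,4)
Op 2: place WN@(0,0)
Op 3: place WN@(0,1)
Op 4: place BB@(1,2)
Op 5: place WB@(1,1)
Op 6: place BB@(3,0)
Op 7: place BN@(3,2)
Per-piece attacks for B:
  BB@(1,2): attacks (2,3) (3,4) (2,1) (3,0) (0,3) (0,1) [ray(1,-1) blocked at (3,0); ray(-1,-1) blocked at (0,1)]
  BB@(3,0): attacks (4,1) (2,1) (1,2) [ray(-1,1) blocked at (1,2)]
  BN@(3,2): attacks (4,4) (2,4) (1,3) (4,0) (2,0) (1,1)
  BR@(4,4): attacks (4,3) (4,2) (4,1) (4,0) (3,4) (2,4) (1,4) (0,4)
B attacks (4,3): yes

Answer: yes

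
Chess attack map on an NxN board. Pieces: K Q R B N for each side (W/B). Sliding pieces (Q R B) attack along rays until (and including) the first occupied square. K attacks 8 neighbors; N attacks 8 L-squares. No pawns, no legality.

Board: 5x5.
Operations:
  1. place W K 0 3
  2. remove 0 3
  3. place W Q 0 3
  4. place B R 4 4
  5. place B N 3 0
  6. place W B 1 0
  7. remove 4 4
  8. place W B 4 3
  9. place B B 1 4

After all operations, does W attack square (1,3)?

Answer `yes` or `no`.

Op 1: place WK@(0,3)
Op 2: remove (0,3)
Op 3: place WQ@(0,3)
Op 4: place BR@(4,4)
Op 5: place BN@(3,0)
Op 6: place WB@(1,0)
Op 7: remove (4,4)
Op 8: place WB@(4,3)
Op 9: place BB@(1,4)
Per-piece attacks for W:
  WQ@(0,3): attacks (0,4) (0,2) (0,1) (0,0) (1,3) (2,3) (3,3) (4,3) (1,4) (1,2) (2,1) (3,0) [ray(1,0) blocked at (4,3); ray(1,1) blocked at (1,4); ray(1,-1) blocked at (3,0)]
  WB@(1,0): attacks (2,1) (3,2) (4,3) (0,1) [ray(1,1) blocked at (4,3)]
  WB@(4,3): attacks (3,4) (3,2) (2,1) (1,0) [ray(-1,-1) blocked at (1,0)]
W attacks (1,3): yes

Answer: yes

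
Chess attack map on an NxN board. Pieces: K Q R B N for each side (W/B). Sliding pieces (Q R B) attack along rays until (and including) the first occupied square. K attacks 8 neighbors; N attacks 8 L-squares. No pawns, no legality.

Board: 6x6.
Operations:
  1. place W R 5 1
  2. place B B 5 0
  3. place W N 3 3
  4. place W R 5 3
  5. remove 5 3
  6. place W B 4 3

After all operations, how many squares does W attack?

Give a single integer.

Answer: 17

Derivation:
Op 1: place WR@(5,1)
Op 2: place BB@(5,0)
Op 3: place WN@(3,3)
Op 4: place WR@(5,3)
Op 5: remove (5,3)
Op 6: place WB@(4,3)
Per-piece attacks for W:
  WN@(3,3): attacks (4,5) (5,4) (2,5) (1,4) (4,1) (5,2) (2,1) (1,2)
  WB@(4,3): attacks (5,4) (5,2) (3,4) (2,5) (3,2) (2,1) (1,0)
  WR@(5,1): attacks (5,2) (5,3) (5,4) (5,5) (5,0) (4,1) (3,1) (2,1) (1,1) (0,1) [ray(0,-1) blocked at (5,0)]
Union (17 distinct): (0,1) (1,0) (1,1) (1,2) (1,4) (2,1) (2,5) (3,1) (3,2) (3,4) (4,1) (4,5) (5,0) (5,2) (5,3) (5,4) (5,5)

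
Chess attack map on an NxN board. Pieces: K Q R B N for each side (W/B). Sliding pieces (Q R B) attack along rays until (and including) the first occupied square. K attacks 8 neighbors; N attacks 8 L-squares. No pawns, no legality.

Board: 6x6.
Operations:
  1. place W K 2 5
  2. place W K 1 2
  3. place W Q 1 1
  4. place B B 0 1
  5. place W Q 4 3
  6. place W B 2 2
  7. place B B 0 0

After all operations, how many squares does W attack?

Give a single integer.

Op 1: place WK@(2,5)
Op 2: place WK@(1,2)
Op 3: place WQ@(1,1)
Op 4: place BB@(0,1)
Op 5: place WQ@(4,3)
Op 6: place WB@(2,2)
Op 7: place BB@(0,0)
Per-piece attacks for W:
  WQ@(1,1): attacks (1,2) (1,0) (2,1) (3,1) (4,1) (5,1) (0,1) (2,2) (2,0) (0,2) (0,0) [ray(0,1) blocked at (1,2); ray(-1,0) blocked at (0,1); ray(1,1) blocked at (2,2); ray(-1,-1) blocked at (0,0)]
  WK@(1,2): attacks (1,3) (1,1) (2,2) (0,2) (2,3) (2,1) (0,3) (0,1)
  WB@(2,2): attacks (3,3) (4,4) (5,5) (3,1) (4,0) (1,3) (0,4) (1,1) [ray(-1,-1) blocked at (1,1)]
  WK@(2,5): attacks (2,4) (3,5) (1,5) (3,4) (1,4)
  WQ@(4,3): attacks (4,4) (4,5) (4,2) (4,1) (4,0) (5,3) (3,3) (2,3) (1,3) (0,3) (5,4) (5,2) (3,4) (2,5) (3,2) (2,1) (1,0) [ray(-1,1) blocked at (2,5)]
Union (32 distinct): (0,0) (0,1) (0,2) (0,3) (0,4) (1,0) (1,1) (1,2) (1,3) (1,4) (1,5) (2,0) (2,1) (2,2) (2,3) (2,4) (2,5) (3,1) (3,2) (3,3) (3,4) (3,5) (4,0) (4,1) (4,2) (4,4) (4,5) (5,1) (5,2) (5,3) (5,4) (5,5)

Answer: 32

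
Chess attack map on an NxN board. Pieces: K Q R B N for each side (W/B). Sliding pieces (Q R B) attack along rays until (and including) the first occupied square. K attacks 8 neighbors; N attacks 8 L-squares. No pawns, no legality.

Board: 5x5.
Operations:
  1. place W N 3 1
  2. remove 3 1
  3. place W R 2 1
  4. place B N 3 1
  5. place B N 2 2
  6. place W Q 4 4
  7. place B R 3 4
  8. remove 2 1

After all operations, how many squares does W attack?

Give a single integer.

Op 1: place WN@(3,1)
Op 2: remove (3,1)
Op 3: place WR@(2,1)
Op 4: place BN@(3,1)
Op 5: place BN@(2,2)
Op 6: place WQ@(4,4)
Op 7: place BR@(3,4)
Op 8: remove (2,1)
Per-piece attacks for W:
  WQ@(4,4): attacks (4,3) (4,2) (4,1) (4,0) (3,4) (3,3) (2,2) [ray(-1,0) blocked at (3,4); ray(-1,-1) blocked at (2,2)]
Union (7 distinct): (2,2) (3,3) (3,4) (4,0) (4,1) (4,2) (4,3)

Answer: 7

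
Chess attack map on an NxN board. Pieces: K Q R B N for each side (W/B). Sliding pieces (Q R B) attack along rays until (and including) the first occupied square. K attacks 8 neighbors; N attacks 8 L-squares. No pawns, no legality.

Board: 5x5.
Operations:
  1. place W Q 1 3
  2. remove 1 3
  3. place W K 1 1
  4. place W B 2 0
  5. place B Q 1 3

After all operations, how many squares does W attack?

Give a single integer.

Answer: 11

Derivation:
Op 1: place WQ@(1,3)
Op 2: remove (1,3)
Op 3: place WK@(1,1)
Op 4: place WB@(2,0)
Op 5: place BQ@(1,3)
Per-piece attacks for W:
  WK@(1,1): attacks (1,2) (1,0) (2,1) (0,1) (2,2) (2,0) (0,2) (0,0)
  WB@(2,0): attacks (3,1) (4,2) (1,1) [ray(-1,1) blocked at (1,1)]
Union (11 distinct): (0,0) (0,1) (0,2) (1,0) (1,1) (1,2) (2,0) (2,1) (2,2) (3,1) (4,2)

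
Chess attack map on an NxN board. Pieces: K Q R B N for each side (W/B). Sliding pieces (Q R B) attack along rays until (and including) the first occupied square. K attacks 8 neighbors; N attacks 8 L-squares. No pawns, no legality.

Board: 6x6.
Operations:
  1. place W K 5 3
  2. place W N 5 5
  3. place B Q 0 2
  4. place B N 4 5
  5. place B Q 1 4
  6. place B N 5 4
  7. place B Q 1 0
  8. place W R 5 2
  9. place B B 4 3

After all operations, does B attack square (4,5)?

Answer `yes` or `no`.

Answer: no

Derivation:
Op 1: place WK@(5,3)
Op 2: place WN@(5,5)
Op 3: place BQ@(0,2)
Op 4: place BN@(4,5)
Op 5: place BQ@(1,4)
Op 6: place BN@(5,4)
Op 7: place BQ@(1,0)
Op 8: place WR@(5,2)
Op 9: place BB@(4,3)
Per-piece attacks for B:
  BQ@(0,2): attacks (0,3) (0,4) (0,5) (0,1) (0,0) (1,2) (2,2) (3,2) (4,2) (5,2) (1,3) (2,4) (3,5) (1,1) (2,0) [ray(1,0) blocked at (5,2)]
  BQ@(1,0): attacks (1,1) (1,2) (1,3) (1,4) (2,0) (3,0) (4,0) (5,0) (0,0) (2,1) (3,2) (4,3) (0,1) [ray(0,1) blocked at (1,4); ray(1,1) blocked at (4,3)]
  BQ@(1,4): attacks (1,5) (1,3) (1,2) (1,1) (1,0) (2,4) (3,4) (4,4) (5,4) (0,4) (2,5) (2,3) (3,2) (4,1) (5,0) (0,5) (0,3) [ray(0,-1) blocked at (1,0); ray(1,0) blocked at (5,4)]
  BB@(4,3): attacks (5,4) (5,2) (3,4) (2,5) (3,2) (2,1) (1,0) [ray(1,1) blocked at (5,4); ray(1,-1) blocked at (5,2); ray(-1,-1) blocked at (1,0)]
  BN@(4,5): attacks (5,3) (3,3) (2,4)
  BN@(5,4): attacks (3,5) (4,2) (3,3)
B attacks (4,5): no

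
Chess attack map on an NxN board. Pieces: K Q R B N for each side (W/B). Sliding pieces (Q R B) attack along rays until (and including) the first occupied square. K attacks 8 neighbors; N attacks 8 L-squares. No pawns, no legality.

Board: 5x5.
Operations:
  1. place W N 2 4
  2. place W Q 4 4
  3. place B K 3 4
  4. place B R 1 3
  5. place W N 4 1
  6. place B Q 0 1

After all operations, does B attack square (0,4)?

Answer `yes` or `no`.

Answer: yes

Derivation:
Op 1: place WN@(2,4)
Op 2: place WQ@(4,4)
Op 3: place BK@(3,4)
Op 4: place BR@(1,3)
Op 5: place WN@(4,1)
Op 6: place BQ@(0,1)
Per-piece attacks for B:
  BQ@(0,1): attacks (0,2) (0,3) (0,4) (0,0) (1,1) (2,1) (3,1) (4,1) (1,2) (2,3) (3,4) (1,0) [ray(1,0) blocked at (4,1); ray(1,1) blocked at (3,4)]
  BR@(1,3): attacks (1,4) (1,2) (1,1) (1,0) (2,3) (3,3) (4,3) (0,3)
  BK@(3,4): attacks (3,3) (4,4) (2,4) (4,3) (2,3)
B attacks (0,4): yes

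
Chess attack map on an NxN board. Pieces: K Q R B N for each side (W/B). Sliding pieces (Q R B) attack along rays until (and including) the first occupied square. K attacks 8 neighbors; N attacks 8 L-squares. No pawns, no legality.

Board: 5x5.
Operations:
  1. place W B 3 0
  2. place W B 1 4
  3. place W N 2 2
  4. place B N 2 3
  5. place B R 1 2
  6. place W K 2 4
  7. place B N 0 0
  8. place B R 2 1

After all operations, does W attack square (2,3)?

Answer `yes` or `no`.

Op 1: place WB@(3,0)
Op 2: place WB@(1,4)
Op 3: place WN@(2,2)
Op 4: place BN@(2,3)
Op 5: place BR@(1,2)
Op 6: place WK@(2,4)
Op 7: place BN@(0,0)
Op 8: place BR@(2,1)
Per-piece attacks for W:
  WB@(1,4): attacks (2,3) (0,3) [ray(1,-1) blocked at (2,3)]
  WN@(2,2): attacks (3,4) (4,3) (1,4) (0,3) (3,0) (4,1) (1,0) (0,1)
  WK@(2,4): attacks (2,3) (3,4) (1,4) (3,3) (1,3)
  WB@(3,0): attacks (4,1) (2,1) [ray(-1,1) blocked at (2,1)]
W attacks (2,3): yes

Answer: yes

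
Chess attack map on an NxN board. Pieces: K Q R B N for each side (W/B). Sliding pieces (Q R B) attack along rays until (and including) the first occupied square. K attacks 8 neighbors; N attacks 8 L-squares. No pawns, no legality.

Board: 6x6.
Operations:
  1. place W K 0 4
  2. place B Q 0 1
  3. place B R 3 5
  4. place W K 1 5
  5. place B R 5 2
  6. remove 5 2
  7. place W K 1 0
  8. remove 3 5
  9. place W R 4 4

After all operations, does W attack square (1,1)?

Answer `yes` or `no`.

Answer: yes

Derivation:
Op 1: place WK@(0,4)
Op 2: place BQ@(0,1)
Op 3: place BR@(3,5)
Op 4: place WK@(1,5)
Op 5: place BR@(5,2)
Op 6: remove (5,2)
Op 7: place WK@(1,0)
Op 8: remove (3,5)
Op 9: place WR@(4,4)
Per-piece attacks for W:
  WK@(0,4): attacks (0,5) (0,3) (1,4) (1,5) (1,3)
  WK@(1,0): attacks (1,1) (2,0) (0,0) (2,1) (0,1)
  WK@(1,5): attacks (1,4) (2,5) (0,5) (2,4) (0,4)
  WR@(4,4): attacks (4,5) (4,3) (4,2) (4,1) (4,0) (5,4) (3,4) (2,4) (1,4) (0,4) [ray(-1,0) blocked at (0,4)]
W attacks (1,1): yes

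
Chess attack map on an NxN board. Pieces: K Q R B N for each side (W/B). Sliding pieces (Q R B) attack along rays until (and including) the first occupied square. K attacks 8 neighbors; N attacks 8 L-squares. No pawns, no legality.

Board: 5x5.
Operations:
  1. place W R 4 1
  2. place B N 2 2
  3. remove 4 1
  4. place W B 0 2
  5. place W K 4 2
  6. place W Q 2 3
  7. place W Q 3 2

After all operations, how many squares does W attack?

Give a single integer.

Answer: 20

Derivation:
Op 1: place WR@(4,1)
Op 2: place BN@(2,2)
Op 3: remove (4,1)
Op 4: place WB@(0,2)
Op 5: place WK@(4,2)
Op 6: place WQ@(2,3)
Op 7: place WQ@(3,2)
Per-piece attacks for W:
  WB@(0,2): attacks (1,3) (2,4) (1,1) (2,0)
  WQ@(2,3): attacks (2,4) (2,2) (3,3) (4,3) (1,3) (0,3) (3,4) (3,2) (1,4) (1,2) (0,1) [ray(0,-1) blocked at (2,2); ray(1,-1) blocked at (3,2)]
  WQ@(3,2): attacks (3,3) (3,4) (3,1) (3,0) (4,2) (2,2) (4,3) (4,1) (2,3) (2,1) (1,0) [ray(1,0) blocked at (4,2); ray(-1,0) blocked at (2,2); ray(-1,1) blocked at (2,3)]
  WK@(4,2): attacks (4,3) (4,1) (3,2) (3,3) (3,1)
Union (20 distinct): (0,1) (0,3) (1,0) (1,1) (1,2) (1,3) (1,4) (2,0) (2,1) (2,2) (2,3) (2,4) (3,0) (3,1) (3,2) (3,3) (3,4) (4,1) (4,2) (4,3)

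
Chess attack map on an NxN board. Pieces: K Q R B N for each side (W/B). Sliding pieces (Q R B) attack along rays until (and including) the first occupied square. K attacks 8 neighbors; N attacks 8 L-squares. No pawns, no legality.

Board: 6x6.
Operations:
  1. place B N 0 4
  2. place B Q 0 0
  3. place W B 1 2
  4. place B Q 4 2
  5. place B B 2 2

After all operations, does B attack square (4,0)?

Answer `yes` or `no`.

Answer: yes

Derivation:
Op 1: place BN@(0,4)
Op 2: place BQ@(0,0)
Op 3: place WB@(1,2)
Op 4: place BQ@(4,2)
Op 5: place BB@(2,2)
Per-piece attacks for B:
  BQ@(0,0): attacks (0,1) (0,2) (0,3) (0,4) (1,0) (2,0) (3,0) (4,0) (5,0) (1,1) (2,2) [ray(0,1) blocked at (0,4); ray(1,1) blocked at (2,2)]
  BN@(0,4): attacks (2,5) (1,2) (2,3)
  BB@(2,2): attacks (3,3) (4,4) (5,5) (3,1) (4,0) (1,3) (0,4) (1,1) (0,0) [ray(-1,1) blocked at (0,4); ray(-1,-1) blocked at (0,0)]
  BQ@(4,2): attacks (4,3) (4,4) (4,5) (4,1) (4,0) (5,2) (3,2) (2,2) (5,3) (5,1) (3,3) (2,4) (1,5) (3,1) (2,0) [ray(-1,0) blocked at (2,2)]
B attacks (4,0): yes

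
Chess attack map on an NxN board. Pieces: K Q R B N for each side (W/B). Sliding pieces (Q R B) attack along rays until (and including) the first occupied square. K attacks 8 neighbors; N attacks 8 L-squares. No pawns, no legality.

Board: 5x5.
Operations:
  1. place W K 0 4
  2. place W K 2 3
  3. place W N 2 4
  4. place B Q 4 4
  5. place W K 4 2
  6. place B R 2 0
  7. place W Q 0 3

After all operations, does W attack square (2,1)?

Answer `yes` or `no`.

Op 1: place WK@(0,4)
Op 2: place WK@(2,3)
Op 3: place WN@(2,4)
Op 4: place BQ@(4,4)
Op 5: place WK@(4,2)
Op 6: place BR@(2,0)
Op 7: place WQ@(0,3)
Per-piece attacks for W:
  WQ@(0,3): attacks (0,4) (0,2) (0,1) (0,0) (1,3) (2,3) (1,4) (1,2) (2,1) (3,0) [ray(0,1) blocked at (0,4); ray(1,0) blocked at (2,3)]
  WK@(0,4): attacks (0,3) (1,4) (1,3)
  WK@(2,3): attacks (2,4) (2,2) (3,3) (1,3) (3,4) (3,2) (1,4) (1,2)
  WN@(2,4): attacks (3,2) (4,3) (1,2) (0,3)
  WK@(4,2): attacks (4,3) (4,1) (3,2) (3,3) (3,1)
W attacks (2,1): yes

Answer: yes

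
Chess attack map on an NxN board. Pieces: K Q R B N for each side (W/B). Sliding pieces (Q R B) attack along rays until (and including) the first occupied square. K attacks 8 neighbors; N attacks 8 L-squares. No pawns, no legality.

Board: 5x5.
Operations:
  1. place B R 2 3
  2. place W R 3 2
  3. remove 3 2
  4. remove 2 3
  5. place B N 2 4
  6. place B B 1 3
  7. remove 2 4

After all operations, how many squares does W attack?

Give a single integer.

Answer: 0

Derivation:
Op 1: place BR@(2,3)
Op 2: place WR@(3,2)
Op 3: remove (3,2)
Op 4: remove (2,3)
Op 5: place BN@(2,4)
Op 6: place BB@(1,3)
Op 7: remove (2,4)
Per-piece attacks for W:
Union (0 distinct): (none)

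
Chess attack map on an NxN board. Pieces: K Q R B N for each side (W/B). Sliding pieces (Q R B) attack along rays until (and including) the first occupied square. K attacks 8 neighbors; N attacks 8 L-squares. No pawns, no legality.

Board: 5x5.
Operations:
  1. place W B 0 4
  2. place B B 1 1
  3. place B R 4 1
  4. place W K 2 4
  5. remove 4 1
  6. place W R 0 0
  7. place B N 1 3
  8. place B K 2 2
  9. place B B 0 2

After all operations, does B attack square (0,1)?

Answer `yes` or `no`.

Answer: yes

Derivation:
Op 1: place WB@(0,4)
Op 2: place BB@(1,1)
Op 3: place BR@(4,1)
Op 4: place WK@(2,4)
Op 5: remove (4,1)
Op 6: place WR@(0,0)
Op 7: place BN@(1,3)
Op 8: place BK@(2,2)
Op 9: place BB@(0,2)
Per-piece attacks for B:
  BB@(0,2): attacks (1,3) (1,1) [ray(1,1) blocked at (1,3); ray(1,-1) blocked at (1,1)]
  BB@(1,1): attacks (2,2) (2,0) (0,2) (0,0) [ray(1,1) blocked at (2,2); ray(-1,1) blocked at (0,2); ray(-1,-1) blocked at (0,0)]
  BN@(1,3): attacks (3,4) (2,1) (3,2) (0,1)
  BK@(2,2): attacks (2,3) (2,1) (3,2) (1,2) (3,3) (3,1) (1,3) (1,1)
B attacks (0,1): yes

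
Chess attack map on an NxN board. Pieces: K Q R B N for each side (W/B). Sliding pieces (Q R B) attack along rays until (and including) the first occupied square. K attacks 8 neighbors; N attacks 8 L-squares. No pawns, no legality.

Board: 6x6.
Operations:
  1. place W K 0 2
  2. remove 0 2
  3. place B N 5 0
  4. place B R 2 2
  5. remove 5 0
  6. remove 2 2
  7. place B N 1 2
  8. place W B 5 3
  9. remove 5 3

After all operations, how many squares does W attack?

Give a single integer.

Answer: 0

Derivation:
Op 1: place WK@(0,2)
Op 2: remove (0,2)
Op 3: place BN@(5,0)
Op 4: place BR@(2,2)
Op 5: remove (5,0)
Op 6: remove (2,2)
Op 7: place BN@(1,2)
Op 8: place WB@(5,3)
Op 9: remove (5,3)
Per-piece attacks for W:
Union (0 distinct): (none)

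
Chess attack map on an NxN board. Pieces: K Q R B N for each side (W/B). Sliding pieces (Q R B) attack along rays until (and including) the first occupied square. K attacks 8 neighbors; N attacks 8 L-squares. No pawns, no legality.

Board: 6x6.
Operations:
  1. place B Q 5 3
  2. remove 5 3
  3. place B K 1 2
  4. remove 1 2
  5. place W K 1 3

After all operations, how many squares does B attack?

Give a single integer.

Op 1: place BQ@(5,3)
Op 2: remove (5,3)
Op 3: place BK@(1,2)
Op 4: remove (1,2)
Op 5: place WK@(1,3)
Per-piece attacks for B:
Union (0 distinct): (none)

Answer: 0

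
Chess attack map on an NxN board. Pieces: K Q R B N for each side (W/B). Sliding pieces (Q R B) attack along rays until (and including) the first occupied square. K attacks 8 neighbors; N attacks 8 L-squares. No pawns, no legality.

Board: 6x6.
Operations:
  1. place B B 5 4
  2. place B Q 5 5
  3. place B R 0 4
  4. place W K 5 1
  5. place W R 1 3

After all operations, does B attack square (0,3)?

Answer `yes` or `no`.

Op 1: place BB@(5,4)
Op 2: place BQ@(5,5)
Op 3: place BR@(0,4)
Op 4: place WK@(5,1)
Op 5: place WR@(1,3)
Per-piece attacks for B:
  BR@(0,4): attacks (0,5) (0,3) (0,2) (0,1) (0,0) (1,4) (2,4) (3,4) (4,4) (5,4) [ray(1,0) blocked at (5,4)]
  BB@(5,4): attacks (4,5) (4,3) (3,2) (2,1) (1,0)
  BQ@(5,5): attacks (5,4) (4,5) (3,5) (2,5) (1,5) (0,5) (4,4) (3,3) (2,2) (1,1) (0,0) [ray(0,-1) blocked at (5,4)]
B attacks (0,3): yes

Answer: yes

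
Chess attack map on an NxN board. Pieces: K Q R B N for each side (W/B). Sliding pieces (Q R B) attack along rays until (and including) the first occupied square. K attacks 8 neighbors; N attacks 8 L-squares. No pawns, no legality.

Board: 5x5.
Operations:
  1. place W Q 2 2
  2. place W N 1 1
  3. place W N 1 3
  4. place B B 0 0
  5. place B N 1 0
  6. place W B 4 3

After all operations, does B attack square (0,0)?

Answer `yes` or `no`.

Op 1: place WQ@(2,2)
Op 2: place WN@(1,1)
Op 3: place WN@(1,3)
Op 4: place BB@(0,0)
Op 5: place BN@(1,0)
Op 6: place WB@(4,3)
Per-piece attacks for B:
  BB@(0,0): attacks (1,1) [ray(1,1) blocked at (1,1)]
  BN@(1,0): attacks (2,2) (3,1) (0,2)
B attacks (0,0): no

Answer: no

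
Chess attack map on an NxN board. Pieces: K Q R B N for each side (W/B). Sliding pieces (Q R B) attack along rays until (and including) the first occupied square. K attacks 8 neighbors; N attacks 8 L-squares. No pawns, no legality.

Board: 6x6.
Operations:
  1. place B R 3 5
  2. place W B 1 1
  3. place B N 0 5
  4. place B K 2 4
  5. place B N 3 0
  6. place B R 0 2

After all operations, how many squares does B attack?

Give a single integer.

Answer: 25

Derivation:
Op 1: place BR@(3,5)
Op 2: place WB@(1,1)
Op 3: place BN@(0,5)
Op 4: place BK@(2,4)
Op 5: place BN@(3,0)
Op 6: place BR@(0,2)
Per-piece attacks for B:
  BR@(0,2): attacks (0,3) (0,4) (0,5) (0,1) (0,0) (1,2) (2,2) (3,2) (4,2) (5,2) [ray(0,1) blocked at (0,5)]
  BN@(0,5): attacks (1,3) (2,4)
  BK@(2,4): attacks (2,5) (2,3) (3,4) (1,4) (3,5) (3,3) (1,5) (1,3)
  BN@(3,0): attacks (4,2) (5,1) (2,2) (1,1)
  BR@(3,5): attacks (3,4) (3,3) (3,2) (3,1) (3,0) (4,5) (5,5) (2,5) (1,5) (0,5) [ray(0,-1) blocked at (3,0); ray(-1,0) blocked at (0,5)]
Union (25 distinct): (0,0) (0,1) (0,3) (0,4) (0,5) (1,1) (1,2) (1,3) (1,4) (1,5) (2,2) (2,3) (2,4) (2,5) (3,0) (3,1) (3,2) (3,3) (3,4) (3,5) (4,2) (4,5) (5,1) (5,2) (5,5)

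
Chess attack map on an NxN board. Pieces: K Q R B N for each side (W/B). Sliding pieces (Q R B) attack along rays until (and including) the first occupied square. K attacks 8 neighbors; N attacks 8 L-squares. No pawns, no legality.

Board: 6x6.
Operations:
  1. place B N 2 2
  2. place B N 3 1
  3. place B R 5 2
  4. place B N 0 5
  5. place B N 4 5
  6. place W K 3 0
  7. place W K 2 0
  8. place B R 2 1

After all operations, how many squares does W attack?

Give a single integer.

Answer: 8

Derivation:
Op 1: place BN@(2,2)
Op 2: place BN@(3,1)
Op 3: place BR@(5,2)
Op 4: place BN@(0,5)
Op 5: place BN@(4,5)
Op 6: place WK@(3,0)
Op 7: place WK@(2,0)
Op 8: place BR@(2,1)
Per-piece attacks for W:
  WK@(2,0): attacks (2,1) (3,0) (1,0) (3,1) (1,1)
  WK@(3,0): attacks (3,1) (4,0) (2,0) (4,1) (2,1)
Union (8 distinct): (1,0) (1,1) (2,0) (2,1) (3,0) (3,1) (4,0) (4,1)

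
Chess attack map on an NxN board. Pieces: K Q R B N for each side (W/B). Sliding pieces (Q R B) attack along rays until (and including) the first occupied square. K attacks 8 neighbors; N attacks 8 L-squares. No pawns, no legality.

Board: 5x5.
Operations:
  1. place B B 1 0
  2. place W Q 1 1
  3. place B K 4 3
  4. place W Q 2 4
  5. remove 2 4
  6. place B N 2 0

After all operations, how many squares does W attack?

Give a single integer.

Answer: 14

Derivation:
Op 1: place BB@(1,0)
Op 2: place WQ@(1,1)
Op 3: place BK@(4,3)
Op 4: place WQ@(2,4)
Op 5: remove (2,4)
Op 6: place BN@(2,0)
Per-piece attacks for W:
  WQ@(1,1): attacks (1,2) (1,3) (1,4) (1,0) (2,1) (3,1) (4,1) (0,1) (2,2) (3,3) (4,4) (2,0) (0,2) (0,0) [ray(0,-1) blocked at (1,0); ray(1,-1) blocked at (2,0)]
Union (14 distinct): (0,0) (0,1) (0,2) (1,0) (1,2) (1,3) (1,4) (2,0) (2,1) (2,2) (3,1) (3,3) (4,1) (4,4)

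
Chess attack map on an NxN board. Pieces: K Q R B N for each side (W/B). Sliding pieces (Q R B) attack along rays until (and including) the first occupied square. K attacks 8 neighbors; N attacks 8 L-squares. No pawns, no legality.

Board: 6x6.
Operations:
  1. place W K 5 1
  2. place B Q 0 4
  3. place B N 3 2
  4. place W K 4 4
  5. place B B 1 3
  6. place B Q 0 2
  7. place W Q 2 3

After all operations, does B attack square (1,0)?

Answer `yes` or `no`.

Op 1: place WK@(5,1)
Op 2: place BQ@(0,4)
Op 3: place BN@(3,2)
Op 4: place WK@(4,4)
Op 5: place BB@(1,3)
Op 6: place BQ@(0,2)
Op 7: place WQ@(2,3)
Per-piece attacks for B:
  BQ@(0,2): attacks (0,3) (0,4) (0,1) (0,0) (1,2) (2,2) (3,2) (1,3) (1,1) (2,0) [ray(0,1) blocked at (0,4); ray(1,0) blocked at (3,2); ray(1,1) blocked at (1,3)]
  BQ@(0,4): attacks (0,5) (0,3) (0,2) (1,4) (2,4) (3,4) (4,4) (1,5) (1,3) [ray(0,-1) blocked at (0,2); ray(1,0) blocked at (4,4); ray(1,-1) blocked at (1,3)]
  BB@(1,3): attacks (2,4) (3,5) (2,2) (3,1) (4,0) (0,4) (0,2) [ray(-1,1) blocked at (0,4); ray(-1,-1) blocked at (0,2)]
  BN@(3,2): attacks (4,4) (5,3) (2,4) (1,3) (4,0) (5,1) (2,0) (1,1)
B attacks (1,0): no

Answer: no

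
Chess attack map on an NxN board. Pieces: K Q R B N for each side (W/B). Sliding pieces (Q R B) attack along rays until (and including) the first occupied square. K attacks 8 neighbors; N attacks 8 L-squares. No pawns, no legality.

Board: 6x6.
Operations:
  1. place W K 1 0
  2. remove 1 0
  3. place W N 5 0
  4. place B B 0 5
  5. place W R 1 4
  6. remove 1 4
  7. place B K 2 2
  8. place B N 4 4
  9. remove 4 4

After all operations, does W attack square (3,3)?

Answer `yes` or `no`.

Op 1: place WK@(1,0)
Op 2: remove (1,0)
Op 3: place WN@(5,0)
Op 4: place BB@(0,5)
Op 5: place WR@(1,4)
Op 6: remove (1,4)
Op 7: place BK@(2,2)
Op 8: place BN@(4,4)
Op 9: remove (4,4)
Per-piece attacks for W:
  WN@(5,0): attacks (4,2) (3,1)
W attacks (3,3): no

Answer: no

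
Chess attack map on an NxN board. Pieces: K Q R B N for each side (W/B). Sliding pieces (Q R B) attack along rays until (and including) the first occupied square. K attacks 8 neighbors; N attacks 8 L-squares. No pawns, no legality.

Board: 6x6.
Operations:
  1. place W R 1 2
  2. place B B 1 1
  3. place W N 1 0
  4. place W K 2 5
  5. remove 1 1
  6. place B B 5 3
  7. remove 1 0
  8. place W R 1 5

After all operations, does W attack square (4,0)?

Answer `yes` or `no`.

Op 1: place WR@(1,2)
Op 2: place BB@(1,1)
Op 3: place WN@(1,0)
Op 4: place WK@(2,5)
Op 5: remove (1,1)
Op 6: place BB@(5,3)
Op 7: remove (1,0)
Op 8: place WR@(1,5)
Per-piece attacks for W:
  WR@(1,2): attacks (1,3) (1,4) (1,5) (1,1) (1,0) (2,2) (3,2) (4,2) (5,2) (0,2) [ray(0,1) blocked at (1,5)]
  WR@(1,5): attacks (1,4) (1,3) (1,2) (2,5) (0,5) [ray(0,-1) blocked at (1,2); ray(1,0) blocked at (2,5)]
  WK@(2,5): attacks (2,4) (3,5) (1,5) (3,4) (1,4)
W attacks (4,0): no

Answer: no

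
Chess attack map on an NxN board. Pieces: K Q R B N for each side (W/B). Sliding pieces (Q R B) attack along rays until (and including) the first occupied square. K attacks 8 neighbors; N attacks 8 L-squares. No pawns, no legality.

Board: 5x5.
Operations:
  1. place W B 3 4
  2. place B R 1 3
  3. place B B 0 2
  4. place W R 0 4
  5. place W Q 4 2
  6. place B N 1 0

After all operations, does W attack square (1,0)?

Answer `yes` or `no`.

Op 1: place WB@(3,4)
Op 2: place BR@(1,3)
Op 3: place BB@(0,2)
Op 4: place WR@(0,4)
Op 5: place WQ@(4,2)
Op 6: place BN@(1,0)
Per-piece attacks for W:
  WR@(0,4): attacks (0,3) (0,2) (1,4) (2,4) (3,4) [ray(0,-1) blocked at (0,2); ray(1,0) blocked at (3,4)]
  WB@(3,4): attacks (4,3) (2,3) (1,2) (0,1)
  WQ@(4,2): attacks (4,3) (4,4) (4,1) (4,0) (3,2) (2,2) (1,2) (0,2) (3,3) (2,4) (3,1) (2,0) [ray(-1,0) blocked at (0,2)]
W attacks (1,0): no

Answer: no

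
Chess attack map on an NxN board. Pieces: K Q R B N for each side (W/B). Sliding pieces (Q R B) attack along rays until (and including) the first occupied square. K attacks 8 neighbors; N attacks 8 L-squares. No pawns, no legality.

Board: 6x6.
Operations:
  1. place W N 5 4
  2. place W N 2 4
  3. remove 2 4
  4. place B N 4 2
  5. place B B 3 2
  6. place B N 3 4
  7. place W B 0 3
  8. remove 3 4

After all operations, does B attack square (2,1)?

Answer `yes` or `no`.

Op 1: place WN@(5,4)
Op 2: place WN@(2,4)
Op 3: remove (2,4)
Op 4: place BN@(4,2)
Op 5: place BB@(3,2)
Op 6: place BN@(3,4)
Op 7: place WB@(0,3)
Op 8: remove (3,4)
Per-piece attacks for B:
  BB@(3,2): attacks (4,3) (5,4) (4,1) (5,0) (2,3) (1,4) (0,5) (2,1) (1,0) [ray(1,1) blocked at (5,4)]
  BN@(4,2): attacks (5,4) (3,4) (2,3) (5,0) (3,0) (2,1)
B attacks (2,1): yes

Answer: yes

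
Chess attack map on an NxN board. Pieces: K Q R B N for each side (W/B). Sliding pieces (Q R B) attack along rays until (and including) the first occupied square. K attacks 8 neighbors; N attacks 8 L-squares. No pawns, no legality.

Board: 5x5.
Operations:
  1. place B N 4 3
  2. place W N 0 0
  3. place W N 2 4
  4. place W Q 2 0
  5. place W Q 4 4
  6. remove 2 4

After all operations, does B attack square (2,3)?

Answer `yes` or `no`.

Answer: no

Derivation:
Op 1: place BN@(4,3)
Op 2: place WN@(0,0)
Op 3: place WN@(2,4)
Op 4: place WQ@(2,0)
Op 5: place WQ@(4,4)
Op 6: remove (2,4)
Per-piece attacks for B:
  BN@(4,3): attacks (2,4) (3,1) (2,2)
B attacks (2,3): no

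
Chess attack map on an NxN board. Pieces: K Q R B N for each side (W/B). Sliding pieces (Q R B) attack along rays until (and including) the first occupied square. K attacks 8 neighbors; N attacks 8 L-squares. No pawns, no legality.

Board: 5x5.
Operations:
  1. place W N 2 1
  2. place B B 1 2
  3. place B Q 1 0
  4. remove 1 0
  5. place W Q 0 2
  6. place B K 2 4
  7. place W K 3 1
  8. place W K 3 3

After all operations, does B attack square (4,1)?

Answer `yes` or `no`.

Answer: no

Derivation:
Op 1: place WN@(2,1)
Op 2: place BB@(1,2)
Op 3: place BQ@(1,0)
Op 4: remove (1,0)
Op 5: place WQ@(0,2)
Op 6: place BK@(2,4)
Op 7: place WK@(3,1)
Op 8: place WK@(3,3)
Per-piece attacks for B:
  BB@(1,2): attacks (2,3) (3,4) (2,1) (0,3) (0,1) [ray(1,-1) blocked at (2,1)]
  BK@(2,4): attacks (2,3) (3,4) (1,4) (3,3) (1,3)
B attacks (4,1): no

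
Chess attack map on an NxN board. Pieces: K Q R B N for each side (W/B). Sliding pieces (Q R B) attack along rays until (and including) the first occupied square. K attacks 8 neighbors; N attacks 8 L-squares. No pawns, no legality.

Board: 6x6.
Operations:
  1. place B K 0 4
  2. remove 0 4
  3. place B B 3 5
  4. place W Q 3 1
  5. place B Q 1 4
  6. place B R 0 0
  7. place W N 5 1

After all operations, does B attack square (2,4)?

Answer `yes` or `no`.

Answer: yes

Derivation:
Op 1: place BK@(0,4)
Op 2: remove (0,4)
Op 3: place BB@(3,5)
Op 4: place WQ@(3,1)
Op 5: place BQ@(1,4)
Op 6: place BR@(0,0)
Op 7: place WN@(5,1)
Per-piece attacks for B:
  BR@(0,0): attacks (0,1) (0,2) (0,3) (0,4) (0,5) (1,0) (2,0) (3,0) (4,0) (5,0)
  BQ@(1,4): attacks (1,5) (1,3) (1,2) (1,1) (1,0) (2,4) (3,4) (4,4) (5,4) (0,4) (2,5) (2,3) (3,2) (4,1) (5,0) (0,5) (0,3)
  BB@(3,5): attacks (4,4) (5,3) (2,4) (1,3) (0,2)
B attacks (2,4): yes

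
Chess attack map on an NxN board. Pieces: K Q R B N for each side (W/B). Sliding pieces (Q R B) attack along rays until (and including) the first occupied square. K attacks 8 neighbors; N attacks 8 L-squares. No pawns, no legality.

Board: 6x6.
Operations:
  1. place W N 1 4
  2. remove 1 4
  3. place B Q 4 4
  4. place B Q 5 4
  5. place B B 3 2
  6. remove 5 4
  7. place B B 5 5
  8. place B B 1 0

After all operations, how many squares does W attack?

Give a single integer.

Answer: 0

Derivation:
Op 1: place WN@(1,4)
Op 2: remove (1,4)
Op 3: place BQ@(4,4)
Op 4: place BQ@(5,4)
Op 5: place BB@(3,2)
Op 6: remove (5,4)
Op 7: place BB@(5,5)
Op 8: place BB@(1,0)
Per-piece attacks for W:
Union (0 distinct): (none)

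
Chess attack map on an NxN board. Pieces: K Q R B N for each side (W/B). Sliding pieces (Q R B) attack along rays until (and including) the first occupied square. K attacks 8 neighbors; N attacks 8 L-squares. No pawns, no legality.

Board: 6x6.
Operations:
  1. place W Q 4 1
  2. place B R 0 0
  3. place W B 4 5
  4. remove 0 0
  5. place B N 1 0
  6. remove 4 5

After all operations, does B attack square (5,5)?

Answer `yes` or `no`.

Answer: no

Derivation:
Op 1: place WQ@(4,1)
Op 2: place BR@(0,0)
Op 3: place WB@(4,5)
Op 4: remove (0,0)
Op 5: place BN@(1,0)
Op 6: remove (4,5)
Per-piece attacks for B:
  BN@(1,0): attacks (2,2) (3,1) (0,2)
B attacks (5,5): no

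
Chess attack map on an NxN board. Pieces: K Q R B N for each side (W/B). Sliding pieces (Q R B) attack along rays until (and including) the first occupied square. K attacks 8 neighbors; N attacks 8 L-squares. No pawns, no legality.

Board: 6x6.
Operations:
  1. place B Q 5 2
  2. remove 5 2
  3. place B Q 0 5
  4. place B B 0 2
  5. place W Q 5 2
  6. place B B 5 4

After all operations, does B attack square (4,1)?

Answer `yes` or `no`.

Answer: yes

Derivation:
Op 1: place BQ@(5,2)
Op 2: remove (5,2)
Op 3: place BQ@(0,5)
Op 4: place BB@(0,2)
Op 5: place WQ@(5,2)
Op 6: place BB@(5,4)
Per-piece attacks for B:
  BB@(0,2): attacks (1,3) (2,4) (3,5) (1,1) (2,0)
  BQ@(0,5): attacks (0,4) (0,3) (0,2) (1,5) (2,5) (3,5) (4,5) (5,5) (1,4) (2,3) (3,2) (4,1) (5,0) [ray(0,-1) blocked at (0,2)]
  BB@(5,4): attacks (4,5) (4,3) (3,2) (2,1) (1,0)
B attacks (4,1): yes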